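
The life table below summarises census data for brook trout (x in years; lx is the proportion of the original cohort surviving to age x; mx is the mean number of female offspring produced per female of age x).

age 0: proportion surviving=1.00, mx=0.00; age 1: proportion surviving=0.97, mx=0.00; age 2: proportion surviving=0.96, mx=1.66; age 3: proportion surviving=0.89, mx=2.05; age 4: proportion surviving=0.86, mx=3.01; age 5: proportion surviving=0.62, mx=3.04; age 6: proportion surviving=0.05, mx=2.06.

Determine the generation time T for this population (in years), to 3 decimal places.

lx·mx: 0, 0, 1.5936, 1.8245, 2.5886, 1.8848, 0.103 → R0 = 7.9945
x·lx·mx: 0, 0, 3.1872, 5.4735, 10.3544, 9.424, 0.618 → Σ = 29.0571
T = 29.0571 / 7.9945 = 3.634636… → 3.635

3.635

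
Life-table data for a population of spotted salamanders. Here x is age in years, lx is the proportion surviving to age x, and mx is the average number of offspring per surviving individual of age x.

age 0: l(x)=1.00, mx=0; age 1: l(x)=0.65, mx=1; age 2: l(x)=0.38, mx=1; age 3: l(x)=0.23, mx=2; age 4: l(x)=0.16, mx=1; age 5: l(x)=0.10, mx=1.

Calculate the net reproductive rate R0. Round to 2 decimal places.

1.75

lx·mx by age: 0, 0.65, 0.38, 0.46, 0.16, 0.1
R0 = Σ lx·mx = 1.75 → 1.75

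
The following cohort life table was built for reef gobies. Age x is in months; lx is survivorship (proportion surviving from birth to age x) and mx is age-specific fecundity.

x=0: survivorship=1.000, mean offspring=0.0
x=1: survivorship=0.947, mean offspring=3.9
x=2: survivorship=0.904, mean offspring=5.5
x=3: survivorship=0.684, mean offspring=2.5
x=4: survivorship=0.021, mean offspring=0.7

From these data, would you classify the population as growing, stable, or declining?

R0 = Σ lx·mx = 0 + 3.6933 + 4.972 + 1.71 + 0.0147 = 10.39
R0 > 1, so the population is growing.

growing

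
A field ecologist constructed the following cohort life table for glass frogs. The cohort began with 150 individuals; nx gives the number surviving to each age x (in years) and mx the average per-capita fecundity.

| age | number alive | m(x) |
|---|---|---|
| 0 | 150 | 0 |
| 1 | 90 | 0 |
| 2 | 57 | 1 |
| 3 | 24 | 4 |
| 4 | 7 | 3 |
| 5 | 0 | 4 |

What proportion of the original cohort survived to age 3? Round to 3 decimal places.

0.160

l_3 = n_3/n_0 = 24/150 = 0.16 → 0.160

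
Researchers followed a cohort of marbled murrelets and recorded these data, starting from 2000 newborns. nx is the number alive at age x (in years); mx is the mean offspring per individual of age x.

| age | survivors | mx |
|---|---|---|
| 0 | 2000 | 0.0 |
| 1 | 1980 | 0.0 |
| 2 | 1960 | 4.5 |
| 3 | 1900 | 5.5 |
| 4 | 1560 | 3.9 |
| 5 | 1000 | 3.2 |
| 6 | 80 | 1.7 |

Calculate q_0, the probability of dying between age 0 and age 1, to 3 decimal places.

lx = nx/n0 = nx/2000: 1, 0.99, 0.98, 0.95, 0.78, 0.5, 0.04
q_0 = (l_0 − l_1) / l_0 = (1 − 0.99) / 1
     = 0.01 / 1 = 0.01 → 0.010

0.010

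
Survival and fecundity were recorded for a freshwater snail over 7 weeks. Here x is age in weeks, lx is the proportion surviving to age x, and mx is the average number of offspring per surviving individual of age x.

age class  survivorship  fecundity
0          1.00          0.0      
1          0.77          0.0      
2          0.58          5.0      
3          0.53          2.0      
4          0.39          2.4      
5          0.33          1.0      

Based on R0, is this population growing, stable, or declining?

growing

R0 = Σ lx·mx = 0 + 0 + 2.9 + 1.06 + 0.936 + 0.33 = 5.226
R0 > 1, so the population is growing.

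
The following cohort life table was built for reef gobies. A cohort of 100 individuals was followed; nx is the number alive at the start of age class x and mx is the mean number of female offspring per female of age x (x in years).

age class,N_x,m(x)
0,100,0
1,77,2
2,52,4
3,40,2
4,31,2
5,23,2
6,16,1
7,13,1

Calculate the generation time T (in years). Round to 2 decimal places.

2.55

lx = nx/n0 = nx/100: 1, 0.77, 0.52, 0.4, 0.31, 0.23, 0.16, 0.13
lx·mx: 0, 1.54, 2.08, 0.8, 0.62, 0.46, 0.16, 0.13 → R0 = 5.79
x·lx·mx: 0, 1.54, 4.16, 2.4, 2.48, 2.3, 0.96, 0.91 → Σ = 14.75
T = 14.75 / 5.79 = 2.547496… → 2.55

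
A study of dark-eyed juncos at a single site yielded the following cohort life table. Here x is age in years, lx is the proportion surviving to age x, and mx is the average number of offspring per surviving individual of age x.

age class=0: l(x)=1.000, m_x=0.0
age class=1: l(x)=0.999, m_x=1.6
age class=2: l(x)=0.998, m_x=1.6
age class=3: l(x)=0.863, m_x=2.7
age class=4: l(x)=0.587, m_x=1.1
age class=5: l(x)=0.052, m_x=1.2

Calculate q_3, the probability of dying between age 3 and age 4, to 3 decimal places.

q_3 = (l_3 − l_4) / l_3 = (0.863 − 0.587) / 0.863
     = 0.276 / 0.863 = 0.319815… → 0.320

0.320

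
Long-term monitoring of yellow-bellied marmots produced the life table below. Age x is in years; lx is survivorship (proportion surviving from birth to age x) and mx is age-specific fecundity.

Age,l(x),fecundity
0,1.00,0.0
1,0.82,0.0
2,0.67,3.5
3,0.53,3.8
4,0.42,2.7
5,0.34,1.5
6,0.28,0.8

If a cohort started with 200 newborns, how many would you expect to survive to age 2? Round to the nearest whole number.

134

Expected survivors = N0 · l_2 = 200 × 0.67 = 134 → 134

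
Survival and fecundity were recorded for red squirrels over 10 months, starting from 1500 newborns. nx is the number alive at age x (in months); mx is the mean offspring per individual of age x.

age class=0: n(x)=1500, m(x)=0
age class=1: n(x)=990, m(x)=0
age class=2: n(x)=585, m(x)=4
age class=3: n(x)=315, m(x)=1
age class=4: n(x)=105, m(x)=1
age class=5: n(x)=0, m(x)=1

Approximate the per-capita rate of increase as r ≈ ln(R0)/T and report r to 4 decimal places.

0.2784

lx = nx/n0 = nx/1500: 1, 0.66, 0.39, 0.21, 0.07, 0
R0 = Σ lx·mx = 0 + 0 + 1.56 + 0.21 + 0.07 + 0 = 1.84
Σ x·lx·mx = 4.03; T = 4.03/1.84 = 2.19022…
r ≈ ln(R0)/T = ln(1.84)/2.19022… = 0.278404… → 0.2784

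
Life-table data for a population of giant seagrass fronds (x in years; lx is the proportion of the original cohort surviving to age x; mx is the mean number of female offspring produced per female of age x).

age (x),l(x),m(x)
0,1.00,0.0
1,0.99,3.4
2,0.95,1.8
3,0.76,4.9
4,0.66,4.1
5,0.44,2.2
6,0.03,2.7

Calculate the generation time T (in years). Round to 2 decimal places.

lx·mx: 0, 3.366, 1.71, 3.724, 2.706, 0.968, 0.081 → R0 = 12.555
x·lx·mx: 0, 3.366, 3.42, 11.172, 10.824, 4.84, 0.486 → Σ = 34.108
T = 34.108 / 12.555 = 2.716687… → 2.72

2.72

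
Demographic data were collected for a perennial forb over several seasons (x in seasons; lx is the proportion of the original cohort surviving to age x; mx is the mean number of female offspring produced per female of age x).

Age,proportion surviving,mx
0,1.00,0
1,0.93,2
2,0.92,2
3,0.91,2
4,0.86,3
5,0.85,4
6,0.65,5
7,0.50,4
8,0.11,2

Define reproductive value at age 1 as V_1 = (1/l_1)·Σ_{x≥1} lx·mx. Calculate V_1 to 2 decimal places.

18.25

lx·mx for x ≥ 1: 1.86, 1.84, 1.82, 2.58, 3.4, 3.25, 2, 0.22 → sum = 16.97
V_1 = 16.97 / l_1 = 16.97 / 0.93 = 18.247312… → 18.25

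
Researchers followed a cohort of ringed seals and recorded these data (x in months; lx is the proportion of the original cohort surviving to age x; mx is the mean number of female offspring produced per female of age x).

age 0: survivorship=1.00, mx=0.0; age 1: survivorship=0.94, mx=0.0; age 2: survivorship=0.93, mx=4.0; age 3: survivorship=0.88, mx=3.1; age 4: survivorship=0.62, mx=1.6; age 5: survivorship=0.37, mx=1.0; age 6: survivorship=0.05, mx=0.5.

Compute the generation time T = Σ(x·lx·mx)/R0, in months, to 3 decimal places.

2.756

lx·mx: 0, 0, 3.72, 2.728, 0.992, 0.37, 0.025 → R0 = 7.835
x·lx·mx: 0, 0, 7.44, 8.184, 3.968, 1.85, 0.15 → Σ = 21.592
T = 21.592 / 7.835 = 2.755839… → 2.756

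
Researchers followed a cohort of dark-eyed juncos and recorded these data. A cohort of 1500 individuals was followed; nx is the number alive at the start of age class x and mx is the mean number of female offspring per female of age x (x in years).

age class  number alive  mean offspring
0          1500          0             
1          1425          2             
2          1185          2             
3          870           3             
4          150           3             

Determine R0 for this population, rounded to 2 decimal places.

lx = nx/n0 = nx/1500: 1, 0.95, 0.79, 0.58, 0.1
lx·mx by age: 0, 1.9, 1.58, 1.74, 0.3
R0 = Σ lx·mx = 5.52 → 5.52

5.52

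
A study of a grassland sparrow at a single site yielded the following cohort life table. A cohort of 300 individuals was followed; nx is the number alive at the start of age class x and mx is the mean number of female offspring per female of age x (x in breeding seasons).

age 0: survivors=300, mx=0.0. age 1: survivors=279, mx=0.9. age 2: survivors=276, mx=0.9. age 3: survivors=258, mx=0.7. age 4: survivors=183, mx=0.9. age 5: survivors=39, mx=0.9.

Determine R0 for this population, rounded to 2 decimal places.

lx = nx/n0 = nx/300: 1, 0.93, 0.92, 0.86, 0.61, 0.13
lx·mx by age: 0, 0.837, 0.828, 0.602, 0.549, 0.117
R0 = Σ lx·mx = 2.933 → 2.93

2.93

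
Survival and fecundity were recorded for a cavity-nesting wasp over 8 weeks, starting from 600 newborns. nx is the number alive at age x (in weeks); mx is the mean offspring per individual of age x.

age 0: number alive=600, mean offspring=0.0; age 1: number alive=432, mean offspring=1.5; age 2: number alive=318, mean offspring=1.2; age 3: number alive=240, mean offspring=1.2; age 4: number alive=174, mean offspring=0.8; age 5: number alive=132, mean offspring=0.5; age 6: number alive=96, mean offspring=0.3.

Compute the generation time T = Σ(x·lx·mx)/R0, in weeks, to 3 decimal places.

lx = nx/n0 = nx/600: 1, 0.72, 0.53, 0.4, 0.29, 0.22, 0.16
lx·mx: 0, 1.08, 0.636, 0.48, 0.232, 0.11, 0.048 → R0 = 2.586
x·lx·mx: 0, 1.08, 1.272, 1.44, 0.928, 0.55, 0.288 → Σ = 5.558
T = 5.558 / 2.586 = 2.149265… → 2.149

2.149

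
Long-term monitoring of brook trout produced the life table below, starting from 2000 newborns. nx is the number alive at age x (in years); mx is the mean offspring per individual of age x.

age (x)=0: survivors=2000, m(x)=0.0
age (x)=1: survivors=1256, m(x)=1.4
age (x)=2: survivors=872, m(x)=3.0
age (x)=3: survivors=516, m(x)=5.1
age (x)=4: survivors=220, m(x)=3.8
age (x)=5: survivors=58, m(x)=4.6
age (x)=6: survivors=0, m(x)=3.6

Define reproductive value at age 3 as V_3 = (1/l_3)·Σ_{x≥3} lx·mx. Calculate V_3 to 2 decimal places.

lx = nx/n0 = nx/2000: 1, 0.628, 0.436, 0.258, 0.11, 0.029, 0
lx·mx for x ≥ 3: 1.3158, 0.418, 0.1334, 0 → sum = 1.8672
V_3 = 1.8672 / l_3 = 1.8672 / 0.258 = 7.237209… → 7.24

7.24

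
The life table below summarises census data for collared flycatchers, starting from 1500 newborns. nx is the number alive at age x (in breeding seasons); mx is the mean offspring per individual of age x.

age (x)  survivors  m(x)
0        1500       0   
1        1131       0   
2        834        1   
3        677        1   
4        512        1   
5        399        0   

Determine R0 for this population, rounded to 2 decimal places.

lx = nx/n0 = nx/1500: 1, 0.754, 0.556, 0.45133…, 0.34133…, 0.266
lx·mx by age: 0, 0, 0.556, 0.451333…, 0.341333…, 0
R0 = Σ lx·mx = 1.348667… → 1.35

1.35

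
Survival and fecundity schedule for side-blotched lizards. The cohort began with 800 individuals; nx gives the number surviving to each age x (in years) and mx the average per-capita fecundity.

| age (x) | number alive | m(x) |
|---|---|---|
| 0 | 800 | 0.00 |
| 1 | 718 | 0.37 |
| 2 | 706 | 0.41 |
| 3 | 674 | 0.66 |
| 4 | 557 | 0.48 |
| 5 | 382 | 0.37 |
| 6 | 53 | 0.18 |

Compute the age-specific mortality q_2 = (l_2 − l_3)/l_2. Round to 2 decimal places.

0.05

lx = nx/n0 = nx/800: 1, 0.8975, 0.8825, 0.8425, 0.69625, 0.4775, 0.06625
q_2 = (l_2 − l_3) / l_2 = (0.8825 − 0.8425) / 0.8825
     = 0.04 / 0.8825 = 0.045326… → 0.05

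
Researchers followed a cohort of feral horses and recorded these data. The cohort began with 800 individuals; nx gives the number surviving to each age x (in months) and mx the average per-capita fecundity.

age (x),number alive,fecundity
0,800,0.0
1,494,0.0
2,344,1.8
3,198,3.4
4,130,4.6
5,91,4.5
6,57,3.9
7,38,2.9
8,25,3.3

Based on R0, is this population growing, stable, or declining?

lx = nx/n0 = nx/800: 1, 0.6175, 0.43, 0.2475, 0.1625, 0.11375, 0.07125, 0.0475, 0.03125
R0 = Σ lx·mx = 0 + 0 + 0.774 + 0.8415 + 0.7475 + 0.511875 + 0.277875 + 0.13775 + 0.103125 = 3.393625
R0 > 1, so the population is growing.

growing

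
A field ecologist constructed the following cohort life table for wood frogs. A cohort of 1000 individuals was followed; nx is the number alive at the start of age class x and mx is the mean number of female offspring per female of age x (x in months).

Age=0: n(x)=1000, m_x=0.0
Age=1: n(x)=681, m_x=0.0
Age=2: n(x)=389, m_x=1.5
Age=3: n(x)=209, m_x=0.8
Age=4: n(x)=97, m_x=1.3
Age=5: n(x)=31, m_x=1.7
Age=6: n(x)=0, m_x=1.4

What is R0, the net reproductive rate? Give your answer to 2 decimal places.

lx = nx/n0 = nx/1000: 1, 0.681, 0.389, 0.209, 0.097, 0.031, 0
lx·mx by age: 0, 0, 0.5835, 0.1672, 0.1261, 0.0527, 0
R0 = Σ lx·mx = 0.9295 → 0.93

0.93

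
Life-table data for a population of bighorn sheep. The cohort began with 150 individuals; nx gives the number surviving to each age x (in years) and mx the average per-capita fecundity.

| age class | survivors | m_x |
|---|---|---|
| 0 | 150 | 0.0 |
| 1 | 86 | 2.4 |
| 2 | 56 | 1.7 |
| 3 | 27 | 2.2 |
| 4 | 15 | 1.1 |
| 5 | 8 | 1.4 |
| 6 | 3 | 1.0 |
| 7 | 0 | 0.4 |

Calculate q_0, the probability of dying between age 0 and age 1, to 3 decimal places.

lx = nx/n0 = nx/150: 1, 0.57333…, 0.37333…, 0.18, 0.1, 0.05333…, 0.02, 0
q_0 = (l_0 − l_1) / l_0 = (1 − 0.573333…) / 1
     = 0.426667… / 1 = 0.426667… → 0.427

0.427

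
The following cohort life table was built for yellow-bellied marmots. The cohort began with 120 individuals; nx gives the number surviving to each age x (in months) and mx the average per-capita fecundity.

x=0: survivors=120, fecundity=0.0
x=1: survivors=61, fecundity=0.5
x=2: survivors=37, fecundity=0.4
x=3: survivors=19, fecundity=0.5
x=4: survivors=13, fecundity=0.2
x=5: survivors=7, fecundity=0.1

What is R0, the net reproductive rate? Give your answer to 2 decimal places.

0.48

lx = nx/n0 = nx/120: 1, 0.50833…, 0.30833…, 0.15833…, 0.10833…, 0.05833…
lx·mx by age: 0, 0.254167…, 0.123333…, 0.079167…, 0.021667…, 0.005833…
R0 = Σ lx·mx = 0.484167… → 0.48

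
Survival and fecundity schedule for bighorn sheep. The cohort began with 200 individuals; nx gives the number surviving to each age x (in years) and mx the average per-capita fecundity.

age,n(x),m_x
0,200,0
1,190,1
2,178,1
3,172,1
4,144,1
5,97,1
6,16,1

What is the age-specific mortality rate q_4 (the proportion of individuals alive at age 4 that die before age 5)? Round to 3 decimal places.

lx = nx/n0 = nx/200: 1, 0.95, 0.89, 0.86, 0.72, 0.485, 0.08
q_4 = (l_4 − l_5) / l_4 = (0.72 − 0.485) / 0.72
     = 0.235 / 0.72 = 0.326389… → 0.326

0.326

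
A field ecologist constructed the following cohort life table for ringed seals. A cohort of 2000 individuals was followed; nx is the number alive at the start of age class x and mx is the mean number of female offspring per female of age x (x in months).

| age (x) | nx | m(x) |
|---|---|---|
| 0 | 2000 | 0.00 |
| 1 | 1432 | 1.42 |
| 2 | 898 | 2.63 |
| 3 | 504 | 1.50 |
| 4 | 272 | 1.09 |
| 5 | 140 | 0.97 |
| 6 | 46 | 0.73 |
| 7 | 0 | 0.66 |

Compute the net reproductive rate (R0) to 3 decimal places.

2.809

lx = nx/n0 = nx/2000: 1, 0.716, 0.449, 0.252, 0.136, 0.07, 0.023, 0
lx·mx by age: 0, 1.01672, 1.18087, 0.378, 0.14824, 0.0679, 0.01679, 0
R0 = Σ lx·mx = 2.80852 → 2.809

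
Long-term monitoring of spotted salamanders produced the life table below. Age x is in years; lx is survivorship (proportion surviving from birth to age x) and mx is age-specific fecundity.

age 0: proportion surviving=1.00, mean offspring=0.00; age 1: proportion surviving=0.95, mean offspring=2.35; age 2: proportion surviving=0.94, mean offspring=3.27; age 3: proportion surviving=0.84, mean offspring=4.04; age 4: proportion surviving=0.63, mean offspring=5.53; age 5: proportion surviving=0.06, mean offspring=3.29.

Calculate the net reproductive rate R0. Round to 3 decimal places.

lx·mx by age: 0, 2.2325, 3.0738, 3.3936, 3.4839, 0.1974
R0 = Σ lx·mx = 12.3812 → 12.381

12.381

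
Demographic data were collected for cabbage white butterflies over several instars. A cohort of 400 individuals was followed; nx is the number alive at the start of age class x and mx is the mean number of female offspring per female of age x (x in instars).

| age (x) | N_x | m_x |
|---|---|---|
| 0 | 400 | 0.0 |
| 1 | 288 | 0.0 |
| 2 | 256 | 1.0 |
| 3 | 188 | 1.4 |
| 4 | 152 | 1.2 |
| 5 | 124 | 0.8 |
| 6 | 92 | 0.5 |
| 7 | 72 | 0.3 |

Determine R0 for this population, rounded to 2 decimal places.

lx = nx/n0 = nx/400: 1, 0.72, 0.64, 0.47, 0.38, 0.31, 0.23, 0.18
lx·mx by age: 0, 0, 0.64, 0.658, 0.456, 0.248, 0.115, 0.054
R0 = Σ lx·mx = 2.171 → 2.17

2.17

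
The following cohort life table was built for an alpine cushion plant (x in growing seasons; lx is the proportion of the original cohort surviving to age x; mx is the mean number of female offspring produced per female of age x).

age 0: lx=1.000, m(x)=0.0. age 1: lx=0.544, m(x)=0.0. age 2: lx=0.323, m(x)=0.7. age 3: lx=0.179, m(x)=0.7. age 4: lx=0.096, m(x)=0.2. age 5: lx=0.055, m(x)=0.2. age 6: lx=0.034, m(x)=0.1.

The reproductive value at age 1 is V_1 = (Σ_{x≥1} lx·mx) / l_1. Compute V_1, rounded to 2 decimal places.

lx·mx for x ≥ 1: 0, 0.2261, 0.1253, 0.0192, 0.011, 0.0034 → sum = 0.385
V_1 = 0.385 / l_1 = 0.385 / 0.544 = 0.707721… → 0.71

0.71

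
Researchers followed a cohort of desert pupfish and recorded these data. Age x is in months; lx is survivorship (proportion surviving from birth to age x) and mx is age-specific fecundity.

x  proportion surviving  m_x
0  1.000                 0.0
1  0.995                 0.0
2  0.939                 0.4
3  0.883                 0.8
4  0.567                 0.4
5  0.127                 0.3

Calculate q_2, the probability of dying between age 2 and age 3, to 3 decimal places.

0.060

q_2 = (l_2 − l_3) / l_2 = (0.939 − 0.883) / 0.939
     = 0.056 / 0.939 = 0.059638… → 0.060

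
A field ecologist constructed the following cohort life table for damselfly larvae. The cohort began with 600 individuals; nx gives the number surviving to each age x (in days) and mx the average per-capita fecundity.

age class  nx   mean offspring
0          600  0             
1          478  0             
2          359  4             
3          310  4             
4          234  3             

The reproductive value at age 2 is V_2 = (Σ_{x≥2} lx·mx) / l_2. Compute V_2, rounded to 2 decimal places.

9.41

lx = nx/n0 = nx/600: 1, 0.79667…, 0.59833…, 0.51667…, 0.39
lx·mx for x ≥ 2: 2.393333…, 2.066667…, 1.17 → sum = 5.63…
V_2 = 5.63… / l_2 = 5.63… / 0.598333… = 9.409471… → 9.41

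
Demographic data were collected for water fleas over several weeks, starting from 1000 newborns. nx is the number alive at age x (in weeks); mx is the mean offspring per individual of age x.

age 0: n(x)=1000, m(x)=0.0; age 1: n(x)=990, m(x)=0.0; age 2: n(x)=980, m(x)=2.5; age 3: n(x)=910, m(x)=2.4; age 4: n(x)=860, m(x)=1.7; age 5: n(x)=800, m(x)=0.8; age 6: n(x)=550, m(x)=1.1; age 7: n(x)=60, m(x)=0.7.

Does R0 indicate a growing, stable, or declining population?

lx = nx/n0 = nx/1000: 1, 0.99, 0.98, 0.91, 0.86, 0.8, 0.55, 0.06
R0 = Σ lx·mx = 0 + 0 + 2.45 + 2.184 + 1.462 + 0.64 + 0.605 + 0.042 = 7.383
R0 > 1, so the population is growing.

growing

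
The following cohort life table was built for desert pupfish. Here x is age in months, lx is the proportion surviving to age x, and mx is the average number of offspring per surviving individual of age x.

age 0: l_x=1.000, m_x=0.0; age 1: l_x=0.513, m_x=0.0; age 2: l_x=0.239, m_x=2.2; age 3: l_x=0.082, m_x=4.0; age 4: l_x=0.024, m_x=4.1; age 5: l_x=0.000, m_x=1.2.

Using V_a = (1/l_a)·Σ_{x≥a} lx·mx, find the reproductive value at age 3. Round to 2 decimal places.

5.20

lx·mx for x ≥ 3: 0.328, 0.0984, 0 → sum = 0.4264
V_3 = 0.4264 / l_3 = 0.4264 / 0.082 = 5.2 → 5.20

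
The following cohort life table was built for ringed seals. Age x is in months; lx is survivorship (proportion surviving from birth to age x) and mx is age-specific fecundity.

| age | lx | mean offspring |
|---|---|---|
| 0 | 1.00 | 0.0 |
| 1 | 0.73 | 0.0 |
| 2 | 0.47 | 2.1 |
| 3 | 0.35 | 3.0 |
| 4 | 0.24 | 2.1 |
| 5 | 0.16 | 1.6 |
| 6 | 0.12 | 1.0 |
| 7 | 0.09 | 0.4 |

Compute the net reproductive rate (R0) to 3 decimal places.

2.953

lx·mx by age: 0, 0, 0.987, 1.05, 0.504, 0.256, 0.12, 0.036
R0 = Σ lx·mx = 2.953 → 2.953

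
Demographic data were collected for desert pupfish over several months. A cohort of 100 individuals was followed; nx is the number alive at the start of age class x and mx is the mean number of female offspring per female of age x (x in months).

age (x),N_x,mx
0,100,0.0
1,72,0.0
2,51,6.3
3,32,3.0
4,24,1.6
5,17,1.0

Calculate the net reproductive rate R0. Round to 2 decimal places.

lx = nx/n0 = nx/100: 1, 0.72, 0.51, 0.32, 0.24, 0.17
lx·mx by age: 0, 0, 3.213, 0.96, 0.384, 0.17
R0 = Σ lx·mx = 4.727 → 4.73

4.73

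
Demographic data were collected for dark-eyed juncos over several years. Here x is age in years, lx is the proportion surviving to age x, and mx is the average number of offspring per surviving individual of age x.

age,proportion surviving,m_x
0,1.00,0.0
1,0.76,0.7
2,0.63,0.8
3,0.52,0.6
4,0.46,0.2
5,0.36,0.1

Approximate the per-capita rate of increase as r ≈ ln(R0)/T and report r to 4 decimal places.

R0 = Σ lx·mx = 0 + 0.532 + 0.504 + 0.312 + 0.092 + 0.036 = 1.476
Σ x·lx·mx = 3.024; T = 3.024/1.476 = 2.04878…
r ≈ ln(R0)/T = ln(1.476)/2.04878… = 0.190033… → 0.1900

0.1900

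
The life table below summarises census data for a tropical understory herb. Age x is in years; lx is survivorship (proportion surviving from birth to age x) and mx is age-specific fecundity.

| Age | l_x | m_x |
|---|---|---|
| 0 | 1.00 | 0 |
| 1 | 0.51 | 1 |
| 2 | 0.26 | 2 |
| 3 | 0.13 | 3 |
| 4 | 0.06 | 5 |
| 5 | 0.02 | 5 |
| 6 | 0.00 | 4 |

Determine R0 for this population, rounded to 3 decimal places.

1.820

lx·mx by age: 0, 0.51, 0.52, 0.39, 0.3, 0.1, 0
R0 = Σ lx·mx = 1.82 → 1.820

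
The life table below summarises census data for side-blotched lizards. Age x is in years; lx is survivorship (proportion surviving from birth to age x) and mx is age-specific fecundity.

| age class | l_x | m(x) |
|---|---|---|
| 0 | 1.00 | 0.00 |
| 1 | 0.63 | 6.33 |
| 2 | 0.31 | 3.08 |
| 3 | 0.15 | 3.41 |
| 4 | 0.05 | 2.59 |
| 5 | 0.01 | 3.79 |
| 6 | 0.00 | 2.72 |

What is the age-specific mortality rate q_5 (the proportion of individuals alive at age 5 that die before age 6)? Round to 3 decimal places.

1.000

q_5 = (l_5 − l_6) / l_5 = (0.01 − 0) / 0.01
     = 0.01 / 0.01 = 1 → 1.000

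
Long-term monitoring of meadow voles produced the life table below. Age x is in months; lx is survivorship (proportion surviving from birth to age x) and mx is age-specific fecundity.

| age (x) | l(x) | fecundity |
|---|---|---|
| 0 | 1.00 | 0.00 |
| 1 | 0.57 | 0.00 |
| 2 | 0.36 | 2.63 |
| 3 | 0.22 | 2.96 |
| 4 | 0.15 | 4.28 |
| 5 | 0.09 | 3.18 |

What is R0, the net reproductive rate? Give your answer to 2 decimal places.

2.53

lx·mx by age: 0, 0, 0.9468, 0.6512, 0.642, 0.2862
R0 = Σ lx·mx = 2.5262 → 2.53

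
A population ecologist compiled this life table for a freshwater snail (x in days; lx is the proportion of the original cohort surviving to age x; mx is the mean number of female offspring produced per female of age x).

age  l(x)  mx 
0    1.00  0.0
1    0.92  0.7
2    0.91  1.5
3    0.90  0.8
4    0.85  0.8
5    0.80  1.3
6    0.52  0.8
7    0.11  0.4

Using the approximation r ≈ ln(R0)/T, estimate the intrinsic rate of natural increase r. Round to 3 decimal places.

0.480

R0 = Σ lx·mx = 0 + 0.644 + 1.365 + 0.72 + 0.68 + 1.04 + 0.416 + 0.044 = 4.909
Σ x·lx·mx = 16.258; T = 16.258/4.909 = 3.31188…
r ≈ ln(R0)/T = ln(4.909)/3.31188… = 0.48041… → 0.480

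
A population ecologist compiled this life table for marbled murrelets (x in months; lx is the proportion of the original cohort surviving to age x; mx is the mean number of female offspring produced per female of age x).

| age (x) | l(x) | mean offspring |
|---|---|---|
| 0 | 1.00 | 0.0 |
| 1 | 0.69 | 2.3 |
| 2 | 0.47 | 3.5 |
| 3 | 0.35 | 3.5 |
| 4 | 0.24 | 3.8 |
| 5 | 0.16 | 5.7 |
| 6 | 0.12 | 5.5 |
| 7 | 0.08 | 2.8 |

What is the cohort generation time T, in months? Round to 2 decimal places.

lx·mx: 0, 1.587, 1.645, 1.225, 0.912, 0.912, 0.66, 0.224 → R0 = 7.165
x·lx·mx: 0, 1.587, 3.29, 3.675, 3.648, 4.56, 3.96, 1.568 → Σ = 22.288
T = 22.288 / 7.165 = 3.110677… → 3.11

3.11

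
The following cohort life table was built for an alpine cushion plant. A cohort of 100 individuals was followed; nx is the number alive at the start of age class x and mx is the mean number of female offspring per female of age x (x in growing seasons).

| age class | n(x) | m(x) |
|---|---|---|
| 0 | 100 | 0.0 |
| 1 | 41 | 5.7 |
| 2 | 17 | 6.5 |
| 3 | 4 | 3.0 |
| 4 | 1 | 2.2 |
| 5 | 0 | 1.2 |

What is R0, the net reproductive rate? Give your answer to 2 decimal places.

3.58

lx = nx/n0 = nx/100: 1, 0.41, 0.17, 0.04, 0.01, 0
lx·mx by age: 0, 2.337, 1.105, 0.12, 0.022, 0
R0 = Σ lx·mx = 3.584 → 3.58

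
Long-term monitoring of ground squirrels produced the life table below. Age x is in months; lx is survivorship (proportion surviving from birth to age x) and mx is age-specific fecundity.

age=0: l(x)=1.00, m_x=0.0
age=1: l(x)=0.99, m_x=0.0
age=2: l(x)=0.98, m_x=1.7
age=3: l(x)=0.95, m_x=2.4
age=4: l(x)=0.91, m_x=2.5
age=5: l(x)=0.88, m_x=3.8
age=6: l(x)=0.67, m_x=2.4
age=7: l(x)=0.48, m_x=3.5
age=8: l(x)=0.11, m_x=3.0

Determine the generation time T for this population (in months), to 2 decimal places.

4.55

lx·mx: 0, 0, 1.666, 2.28, 2.275, 3.344, 1.608, 1.68, 0.33 → R0 = 13.183
x·lx·mx: 0, 0, 3.332, 6.84, 9.1, 16.72, 9.648, 11.76, 2.64 → Σ = 60.04
T = 60.04 / 13.183 = 4.55435… → 4.55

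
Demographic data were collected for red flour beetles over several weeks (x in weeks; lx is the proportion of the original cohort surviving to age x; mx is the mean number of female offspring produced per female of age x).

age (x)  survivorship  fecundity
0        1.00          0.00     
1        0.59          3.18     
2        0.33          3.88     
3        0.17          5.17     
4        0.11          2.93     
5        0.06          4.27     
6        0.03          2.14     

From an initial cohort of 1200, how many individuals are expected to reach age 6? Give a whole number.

36

Expected survivors = N0 · l_6 = 1200 × 0.03 = 36 → 36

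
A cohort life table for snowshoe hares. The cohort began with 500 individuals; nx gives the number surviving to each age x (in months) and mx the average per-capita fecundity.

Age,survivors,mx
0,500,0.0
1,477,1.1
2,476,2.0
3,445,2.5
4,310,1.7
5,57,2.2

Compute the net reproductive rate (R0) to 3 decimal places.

lx = nx/n0 = nx/500: 1, 0.954, 0.952, 0.89, 0.62, 0.114
lx·mx by age: 0, 1.0494, 1.904, 2.225, 1.054, 0.2508
R0 = Σ lx·mx = 6.4832 → 6.483

6.483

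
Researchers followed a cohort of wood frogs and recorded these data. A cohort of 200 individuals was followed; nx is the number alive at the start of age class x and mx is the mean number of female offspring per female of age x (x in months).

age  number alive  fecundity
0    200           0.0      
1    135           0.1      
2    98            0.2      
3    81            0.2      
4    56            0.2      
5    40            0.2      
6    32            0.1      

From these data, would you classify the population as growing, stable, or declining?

lx = nx/n0 = nx/200: 1, 0.675, 0.49, 0.405, 0.28, 0.2, 0.16
R0 = Σ lx·mx = 0 + 0.0675 + 0.098 + 0.081 + 0.056 + 0.04 + 0.016 = 0.3585
R0 < 1, so the population is declining.

declining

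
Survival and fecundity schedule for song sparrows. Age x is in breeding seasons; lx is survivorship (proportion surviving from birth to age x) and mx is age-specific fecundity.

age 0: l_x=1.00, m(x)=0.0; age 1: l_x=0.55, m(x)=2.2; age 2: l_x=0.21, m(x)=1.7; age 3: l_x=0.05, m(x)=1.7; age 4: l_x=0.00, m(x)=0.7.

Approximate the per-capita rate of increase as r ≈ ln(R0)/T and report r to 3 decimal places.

R0 = Σ lx·mx = 0 + 1.21 + 0.357 + 0.085 + 0 = 1.652
Σ x·lx·mx = 2.179; T = 2.179/1.652 = 1.31901…
r ≈ ln(R0)/T = ln(1.652)/1.31901… = 0.38058… → 0.381

0.381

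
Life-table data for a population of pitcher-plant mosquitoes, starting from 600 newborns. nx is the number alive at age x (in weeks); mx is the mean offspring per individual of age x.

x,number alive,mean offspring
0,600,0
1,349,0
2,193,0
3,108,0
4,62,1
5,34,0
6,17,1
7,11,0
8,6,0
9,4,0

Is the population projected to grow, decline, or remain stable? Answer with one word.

declining

lx = nx/n0 = nx/600: 1, 0.58167…, 0.32167…, 0.18, 0.10333…, 0.05667…, 0.02833…, 0.01833…, 0.01, 0.00667…
R0 = Σ lx·mx = 0 + 0 + 0 + 0 + 0.103333… + 0 + 0.028333… + 0 + 0 + 0 = 0.131667…
R0 < 1, so the population is declining.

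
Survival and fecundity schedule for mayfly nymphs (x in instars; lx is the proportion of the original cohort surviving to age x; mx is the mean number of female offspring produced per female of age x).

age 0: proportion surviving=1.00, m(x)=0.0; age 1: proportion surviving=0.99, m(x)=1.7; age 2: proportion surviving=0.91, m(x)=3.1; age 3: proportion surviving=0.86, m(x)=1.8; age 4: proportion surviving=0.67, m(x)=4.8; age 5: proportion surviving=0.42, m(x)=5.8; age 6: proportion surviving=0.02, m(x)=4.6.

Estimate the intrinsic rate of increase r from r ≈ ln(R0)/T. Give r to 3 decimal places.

0.775

R0 = Σ lx·mx = 0 + 1.683 + 2.821 + 1.548 + 3.216 + 2.436 + 0.092 = 11.796
Σ x·lx·mx = 37.565; T = 37.565/11.796 = 3.18455…
r ≈ ln(R0)/T = ln(11.796)/3.18455… = 0.77492… → 0.775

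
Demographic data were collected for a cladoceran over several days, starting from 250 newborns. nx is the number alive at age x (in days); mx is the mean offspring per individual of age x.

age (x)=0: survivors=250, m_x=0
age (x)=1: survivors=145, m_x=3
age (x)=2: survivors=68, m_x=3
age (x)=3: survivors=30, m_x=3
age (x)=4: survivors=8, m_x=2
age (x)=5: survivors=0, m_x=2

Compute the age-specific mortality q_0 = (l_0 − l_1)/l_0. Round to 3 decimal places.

lx = nx/n0 = nx/250: 1, 0.58, 0.272, 0.12, 0.032, 0
q_0 = (l_0 − l_1) / l_0 = (1 − 0.58) / 1
     = 0.42 / 1 = 0.42 → 0.420

0.420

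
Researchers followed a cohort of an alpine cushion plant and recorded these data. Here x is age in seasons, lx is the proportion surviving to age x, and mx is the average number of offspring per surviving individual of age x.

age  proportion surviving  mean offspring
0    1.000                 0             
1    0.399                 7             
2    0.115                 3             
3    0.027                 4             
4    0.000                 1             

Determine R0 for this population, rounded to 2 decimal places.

3.25

lx·mx by age: 0, 2.793, 0.345, 0.108, 0
R0 = Σ lx·mx = 3.246 → 3.25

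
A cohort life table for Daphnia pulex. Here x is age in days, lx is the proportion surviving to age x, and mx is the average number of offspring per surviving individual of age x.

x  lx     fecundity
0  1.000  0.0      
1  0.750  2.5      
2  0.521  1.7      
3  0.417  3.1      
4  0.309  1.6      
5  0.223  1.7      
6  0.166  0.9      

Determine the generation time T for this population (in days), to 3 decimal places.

2.422

lx·mx: 0, 1.875, 0.8857, 1.2927, 0.4944, 0.3791, 0.1494 → R0 = 5.0763
x·lx·mx: 0, 1.875, 1.7714, 3.8781, 1.9776, 1.8955, 0.8964 → Σ = 12.294
T = 12.294 / 5.0763 = 2.421843… → 2.422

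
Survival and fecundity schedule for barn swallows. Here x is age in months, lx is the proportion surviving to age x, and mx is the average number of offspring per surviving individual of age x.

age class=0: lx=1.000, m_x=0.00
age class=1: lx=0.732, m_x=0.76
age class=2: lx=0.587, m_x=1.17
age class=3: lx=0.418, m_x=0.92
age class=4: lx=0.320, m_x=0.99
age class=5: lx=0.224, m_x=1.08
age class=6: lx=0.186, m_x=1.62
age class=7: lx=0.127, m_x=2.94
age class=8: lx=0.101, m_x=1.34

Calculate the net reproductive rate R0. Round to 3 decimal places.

lx·mx by age: 0, 0.55632, 0.68679, 0.38456, 0.3168, 0.24192, 0.30132, 0.37338, 0.13534
R0 = Σ lx·mx = 2.99643 → 2.996

2.996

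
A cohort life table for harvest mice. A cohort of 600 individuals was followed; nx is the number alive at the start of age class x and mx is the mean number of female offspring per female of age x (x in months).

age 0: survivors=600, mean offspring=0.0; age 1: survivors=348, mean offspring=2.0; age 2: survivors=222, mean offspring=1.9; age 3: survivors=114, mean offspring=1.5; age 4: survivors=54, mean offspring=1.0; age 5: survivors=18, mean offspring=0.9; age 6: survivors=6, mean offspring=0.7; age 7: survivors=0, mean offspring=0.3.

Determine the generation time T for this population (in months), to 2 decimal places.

lx = nx/n0 = nx/600: 1, 0.58, 0.37, 0.19, 0.09, 0.03, 0.01, 0
lx·mx: 0, 1.16, 0.703, 0.285, 0.09, 0.027, 0.007, 0 → R0 = 2.272
x·lx·mx: 0, 1.16, 1.406, 0.855, 0.36, 0.135, 0.042, 0 → Σ = 3.958
T = 3.958 / 2.272 = 1.742077… → 1.74

1.74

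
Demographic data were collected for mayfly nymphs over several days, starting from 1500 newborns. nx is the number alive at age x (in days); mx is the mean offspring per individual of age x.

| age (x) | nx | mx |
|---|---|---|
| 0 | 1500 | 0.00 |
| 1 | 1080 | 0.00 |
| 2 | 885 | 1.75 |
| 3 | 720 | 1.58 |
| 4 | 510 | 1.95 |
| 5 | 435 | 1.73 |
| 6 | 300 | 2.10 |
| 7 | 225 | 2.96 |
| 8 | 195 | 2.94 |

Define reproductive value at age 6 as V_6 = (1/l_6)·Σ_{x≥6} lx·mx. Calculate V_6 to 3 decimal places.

lx = nx/n0 = nx/1500: 1, 0.72, 0.59, 0.48, 0.34, 0.29, 0.2, 0.15, 0.13
lx·mx for x ≥ 6: 0.42, 0.444, 0.3822 → sum = 1.2462
V_6 = 1.2462 / l_6 = 1.2462 / 0.2 = 6.231 → 6.231

6.231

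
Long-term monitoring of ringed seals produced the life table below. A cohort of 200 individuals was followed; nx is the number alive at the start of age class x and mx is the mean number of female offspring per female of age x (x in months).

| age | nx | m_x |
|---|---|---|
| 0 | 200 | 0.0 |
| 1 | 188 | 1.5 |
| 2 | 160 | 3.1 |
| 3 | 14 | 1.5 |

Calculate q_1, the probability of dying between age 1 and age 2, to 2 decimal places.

0.15

lx = nx/n0 = nx/200: 1, 0.94, 0.8, 0.07
q_1 = (l_1 − l_2) / l_1 = (0.94 − 0.8) / 0.94
     = 0.14 / 0.94 = 0.148936… → 0.15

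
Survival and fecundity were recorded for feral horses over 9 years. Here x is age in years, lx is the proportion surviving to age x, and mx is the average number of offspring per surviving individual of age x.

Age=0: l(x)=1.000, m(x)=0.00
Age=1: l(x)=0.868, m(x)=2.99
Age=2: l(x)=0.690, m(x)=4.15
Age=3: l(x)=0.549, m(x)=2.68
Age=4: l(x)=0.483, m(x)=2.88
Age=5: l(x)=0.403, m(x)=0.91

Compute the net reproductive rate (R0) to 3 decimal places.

8.688

lx·mx by age: 0, 2.59532, 2.8635, 1.47132, 1.39104, 0.36673
R0 = Σ lx·mx = 8.68791 → 8.688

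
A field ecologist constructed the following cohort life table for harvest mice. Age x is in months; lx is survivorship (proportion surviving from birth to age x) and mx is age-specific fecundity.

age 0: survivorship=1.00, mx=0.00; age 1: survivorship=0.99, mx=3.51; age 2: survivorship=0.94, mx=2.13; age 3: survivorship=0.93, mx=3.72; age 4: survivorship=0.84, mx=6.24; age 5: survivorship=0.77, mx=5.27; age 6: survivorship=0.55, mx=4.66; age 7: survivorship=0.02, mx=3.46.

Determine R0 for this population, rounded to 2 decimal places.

lx·mx by age: 0, 3.4749, 2.0022, 3.4596, 5.2416, 4.0579, 2.563, 0.0692
R0 = Σ lx·mx = 20.8684 → 20.87

20.87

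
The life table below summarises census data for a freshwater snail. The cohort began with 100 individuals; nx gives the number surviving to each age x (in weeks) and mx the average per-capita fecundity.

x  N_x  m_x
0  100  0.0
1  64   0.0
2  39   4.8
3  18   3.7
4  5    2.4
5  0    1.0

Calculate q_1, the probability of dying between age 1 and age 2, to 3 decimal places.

lx = nx/n0 = nx/100: 1, 0.64, 0.39, 0.18, 0.05, 0
q_1 = (l_1 − l_2) / l_1 = (0.64 − 0.39) / 0.64
     = 0.25 / 0.64 = 0.390625 → 0.391

0.391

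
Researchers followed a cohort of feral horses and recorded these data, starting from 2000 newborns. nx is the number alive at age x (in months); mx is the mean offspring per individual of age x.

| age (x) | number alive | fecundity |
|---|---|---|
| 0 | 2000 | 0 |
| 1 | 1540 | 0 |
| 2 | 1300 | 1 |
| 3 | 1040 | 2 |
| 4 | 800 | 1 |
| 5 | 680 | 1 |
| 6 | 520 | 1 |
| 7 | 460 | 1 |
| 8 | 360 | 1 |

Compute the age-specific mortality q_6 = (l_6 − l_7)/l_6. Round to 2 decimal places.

0.12

lx = nx/n0 = nx/2000: 1, 0.77, 0.65, 0.52, 0.4, 0.34, 0.26, 0.23, 0.18
q_6 = (l_6 − l_7) / l_6 = (0.26 − 0.23) / 0.26
     = 0.03 / 0.26 = 0.115385… → 0.12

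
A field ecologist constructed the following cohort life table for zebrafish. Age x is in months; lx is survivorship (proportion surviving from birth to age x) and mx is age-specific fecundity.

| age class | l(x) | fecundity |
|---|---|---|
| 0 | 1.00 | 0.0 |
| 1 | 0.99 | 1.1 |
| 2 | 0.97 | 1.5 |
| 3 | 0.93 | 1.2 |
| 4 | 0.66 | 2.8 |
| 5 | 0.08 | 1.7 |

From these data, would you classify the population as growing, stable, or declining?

R0 = Σ lx·mx = 0 + 1.089 + 1.455 + 1.116 + 1.848 + 0.136 = 5.644
R0 > 1, so the population is growing.

growing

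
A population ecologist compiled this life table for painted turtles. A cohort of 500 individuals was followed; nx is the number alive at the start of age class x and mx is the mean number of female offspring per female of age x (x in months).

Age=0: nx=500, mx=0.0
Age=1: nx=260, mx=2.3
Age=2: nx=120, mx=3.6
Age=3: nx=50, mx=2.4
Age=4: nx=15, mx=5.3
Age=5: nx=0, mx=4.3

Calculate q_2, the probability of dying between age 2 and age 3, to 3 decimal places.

0.583

lx = nx/n0 = nx/500: 1, 0.52, 0.24, 0.1, 0.03, 0
q_2 = (l_2 − l_3) / l_2 = (0.24 − 0.1) / 0.24
     = 0.14 / 0.24 = 0.583333… → 0.583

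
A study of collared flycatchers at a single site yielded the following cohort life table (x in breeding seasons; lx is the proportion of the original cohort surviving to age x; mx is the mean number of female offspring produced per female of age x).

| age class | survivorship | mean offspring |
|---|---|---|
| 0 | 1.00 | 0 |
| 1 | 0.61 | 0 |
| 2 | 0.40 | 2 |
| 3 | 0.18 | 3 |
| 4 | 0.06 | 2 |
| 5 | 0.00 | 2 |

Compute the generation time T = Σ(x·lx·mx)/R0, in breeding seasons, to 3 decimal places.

lx·mx: 0, 0, 0.8, 0.54, 0.12, 0 → R0 = 1.46
x·lx·mx: 0, 0, 1.6, 1.62, 0.48, 0 → Σ = 3.7
T = 3.7 / 1.46 = 2.534247… → 2.534

2.534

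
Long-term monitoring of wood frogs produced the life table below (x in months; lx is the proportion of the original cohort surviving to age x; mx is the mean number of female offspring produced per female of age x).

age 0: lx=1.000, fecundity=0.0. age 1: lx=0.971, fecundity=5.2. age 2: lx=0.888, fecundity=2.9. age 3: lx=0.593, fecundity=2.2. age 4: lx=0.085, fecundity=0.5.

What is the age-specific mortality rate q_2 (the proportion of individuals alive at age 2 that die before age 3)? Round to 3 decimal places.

0.332

q_2 = (l_2 − l_3) / l_2 = (0.888 − 0.593) / 0.888
     = 0.295 / 0.888 = 0.332207… → 0.332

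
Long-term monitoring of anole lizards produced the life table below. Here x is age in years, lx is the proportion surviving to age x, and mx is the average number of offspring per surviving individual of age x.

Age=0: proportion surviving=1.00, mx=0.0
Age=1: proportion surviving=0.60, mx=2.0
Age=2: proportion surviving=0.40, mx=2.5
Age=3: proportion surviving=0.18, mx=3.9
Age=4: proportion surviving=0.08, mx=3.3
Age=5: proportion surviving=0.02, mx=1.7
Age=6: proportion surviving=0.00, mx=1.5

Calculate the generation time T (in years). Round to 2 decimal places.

2.04

lx·mx: 0, 1.2, 1, 0.702, 0.264, 0.034, 0 → R0 = 3.2
x·lx·mx: 0, 1.2, 2, 2.106, 1.056, 0.17, 0 → Σ = 6.532
T = 6.532 / 3.2 = 2.04125 → 2.04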